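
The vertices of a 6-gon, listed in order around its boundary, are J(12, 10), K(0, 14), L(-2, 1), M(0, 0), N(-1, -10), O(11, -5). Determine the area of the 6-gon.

240.5

Apply the surveyor's formula: 2A = Σ (x_i·y_{i+1} − x_{i+1}·y_i), indices taken mod 6.
Σ = (168) + (28) + (0) + (0) + (115) + (170) = 481
Area = |Σ|/2 = 240.5.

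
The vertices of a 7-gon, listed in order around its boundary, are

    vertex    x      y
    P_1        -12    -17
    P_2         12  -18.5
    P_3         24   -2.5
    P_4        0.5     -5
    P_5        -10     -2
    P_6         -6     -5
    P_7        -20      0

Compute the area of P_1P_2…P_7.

474.125

Apply Gauss's area formula: 2A = Σ (x_i·y_{i+1} − x_{i+1}·y_i), indices taken mod 7.
Cross-terms: 426, 414, -118.75, -51, 38, -100, 340  ⇒  Σ = 948.25
Area = |Σ|/2 = 474.125.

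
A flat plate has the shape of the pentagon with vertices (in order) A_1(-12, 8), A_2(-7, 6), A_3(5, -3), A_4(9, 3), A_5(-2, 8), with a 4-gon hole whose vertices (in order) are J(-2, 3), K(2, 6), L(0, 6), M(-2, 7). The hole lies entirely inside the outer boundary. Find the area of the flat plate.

80.5

Outer boundary:
Apply Gauss's area formula: 2A = Σ (x_i·y_{i+1} − x_{i+1}·y_i), indices taken mod 5.
Σ = (-16) + (-9) + (42) + (78) + (80) = 175
Area = |Σ|/2 = 87.5.
Hole:
Apply the surveyor's formula: 2A = Σ (x_i·y_{i+1} − x_{i+1}·y_i), indices taken mod 4.
Σ = (-18) + (12) + (12) + (8) = 14
Area = |Σ|/2 = 7.
Net area = 87.5 − 7 = 80.5.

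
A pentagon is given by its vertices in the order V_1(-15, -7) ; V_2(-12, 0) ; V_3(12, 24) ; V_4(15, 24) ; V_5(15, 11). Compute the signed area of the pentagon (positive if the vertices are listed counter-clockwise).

V_1→V_2: (-15)(0) − (-12)(-7) = -84
V_2→V_3: (-12)(24) − (12)(0) = -288
V_3→V_4: (12)(24) − (15)(24) = -72
V_4→V_5: (15)(11) − (15)(24) = -195
V_5→V_1: (15)(-7) − (-15)(11) = 60
Σ = -579
Signed area = Σ/2 = -289.5 (negative ⇒ clockwise traversal).

-289.5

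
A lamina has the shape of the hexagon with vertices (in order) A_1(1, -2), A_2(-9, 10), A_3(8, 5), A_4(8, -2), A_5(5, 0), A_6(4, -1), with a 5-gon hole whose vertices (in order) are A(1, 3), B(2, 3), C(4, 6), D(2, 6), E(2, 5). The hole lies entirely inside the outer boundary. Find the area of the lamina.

Outer boundary:
Σ = (-8) + (-125) + (-56) + (10) + (-5) + (-7) = -191
Area = |Σ|/2 = 95.5.
Hole:
Cross-terms: -3, 0, 12, -2, 1  ⇒  Σ = 8
Area = |Σ|/2 = 4.
Net area = 95.5 − 4 = 91.5.

91.5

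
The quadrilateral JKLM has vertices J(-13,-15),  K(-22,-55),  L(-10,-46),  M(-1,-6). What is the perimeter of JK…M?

112

|JK| = √((-9)² + (-40)²) = √1681 = 41
|KL| = √((12)² + (9)²) = √225 = 15
|LM| = √((9)² + (40)²) = √1681 = 41
|MJ| = √((-12)² + (-9)²) = √225 = 15
Perimeter = 41 + 15 + 41 + 15 = 112.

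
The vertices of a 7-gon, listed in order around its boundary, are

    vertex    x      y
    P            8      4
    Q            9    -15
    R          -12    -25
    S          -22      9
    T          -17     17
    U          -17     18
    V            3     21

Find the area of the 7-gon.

1012

Apply Gauss's area formula: 2A = Σ (x_i·y_{i+1} − x_{i+1}·y_i), indices taken mod 7.
Σ = (-156) + (-405) + (-658) + (-221) + (-17) + (-411) + (-156) = -2024
Area = |Σ|/2 = 1012.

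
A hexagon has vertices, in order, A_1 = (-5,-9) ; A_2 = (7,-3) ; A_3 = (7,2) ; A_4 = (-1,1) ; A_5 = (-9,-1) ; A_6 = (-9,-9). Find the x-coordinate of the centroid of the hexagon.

Apply the surveyor's formula. First the cross-terms c_i = x_i·y_{i+1} − x_{i+1}·y_i:
  78, 35, 9, 10, 72, 36  ⇒  2A = 240, A = 120.
Then Σ (x_i + x_{i+1})·c_i = -1200, so x̄ = -1200 / (6·120) = -5/3.

-5/3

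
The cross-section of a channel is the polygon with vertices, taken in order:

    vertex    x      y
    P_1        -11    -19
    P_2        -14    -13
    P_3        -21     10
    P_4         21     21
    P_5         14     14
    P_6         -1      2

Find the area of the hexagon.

Apply the shoelace (surveyor's) formula: 2A = Σ (x_i·y_{i+1} − x_{i+1}·y_i), indices taken mod 6.
Σ = (-123) + (-413) + (-651) + (0) + (42) + (41) = -1104
Area = |Σ|/2 = 552.

552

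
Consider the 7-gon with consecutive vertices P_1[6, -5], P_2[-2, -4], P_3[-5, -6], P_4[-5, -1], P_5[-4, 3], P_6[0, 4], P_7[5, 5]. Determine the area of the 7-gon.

88.5

Σ = (-34) + (-8) + (-25) + (-19) + (-16) + (-20) + (-55) = -177
Area = |Σ|/2 = 88.5.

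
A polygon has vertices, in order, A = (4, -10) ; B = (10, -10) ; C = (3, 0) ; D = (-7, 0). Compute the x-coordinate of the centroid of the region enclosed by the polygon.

2.125

Apply Gauss's area formula. First the cross-terms c_i = x_i·y_{i+1} − x_{i+1}·y_i:
  60, 30, 0, 70  ⇒  2A = 160, A = 80.
Then Σ (x_i + x_{i+1})·c_i = 1020, so x̄ = 1020 / (6·80) = 2.125.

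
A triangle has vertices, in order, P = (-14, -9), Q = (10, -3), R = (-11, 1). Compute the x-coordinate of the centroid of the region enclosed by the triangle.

-5

Apply Gauss's area formula. First the cross-terms c_i = x_i·y_{i+1} − x_{i+1}·y_i:
  132, -23, 113  ⇒  2A = 222, A = 111.
Then Σ (x_i + x_{i+1})·c_i = -3330, so x̄ = -3330 / (6·111) = -5.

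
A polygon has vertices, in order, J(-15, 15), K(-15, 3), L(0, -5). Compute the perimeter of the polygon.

|JK| = √((0)² + (-12)²) = √144 = 12
|KL| = √((15)² + (-8)²) = √289 = 17
|LJ| = √((-15)² + (20)²) = √625 = 25
Perimeter = 12 + 17 + 25 = 54.

54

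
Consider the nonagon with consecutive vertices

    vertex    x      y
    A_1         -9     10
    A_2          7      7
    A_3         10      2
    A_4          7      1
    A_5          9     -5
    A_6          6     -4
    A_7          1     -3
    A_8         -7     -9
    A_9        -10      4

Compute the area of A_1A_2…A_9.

Apply the shoelace (surveyor's) formula: 2A = Σ (x_i·y_{i+1} − x_{i+1}·y_i), indices taken mod 9.
A_1→A_2: (-9)(7) − (7)(10) = -133
A_2→A_3: (7)(2) − (10)(7) = -56
A_3→A_4: (10)(1) − (7)(2) = -4
A_4→A_5: (7)(-5) − (9)(1) = -44
A_5→A_6: (9)(-4) − (6)(-5) = -6
A_6→A_7: (6)(-3) − (1)(-4) = -14
A_7→A_8: (1)(-9) − (-7)(-3) = -30
A_8→A_9: (-7)(4) − (-10)(-9) = -118
A_9→A_1: (-10)(10) − (-9)(4) = -64
Σ = -469
Area = |Σ|/2 = 234.5.

234.5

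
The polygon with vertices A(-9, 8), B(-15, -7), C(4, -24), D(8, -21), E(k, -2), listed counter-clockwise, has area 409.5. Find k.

The doubled signed area Σ (x_i y_{i+1} − x_{i+1} y_i) is linear in k.
With k=0 it equals 645; the coefficient of k is 29 (from the two edges through E).
So 29·k + 645 = 2·409.5 = 819 ⇒ k = 6.

6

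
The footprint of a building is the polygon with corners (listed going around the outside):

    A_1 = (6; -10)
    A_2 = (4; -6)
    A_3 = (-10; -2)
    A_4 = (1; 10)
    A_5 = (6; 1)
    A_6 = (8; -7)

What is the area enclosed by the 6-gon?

Σ = (4) + (-68) + (-98) + (-59) + (-50) + (-38) = -309
Area = |Σ|/2 = 154.5.

154.5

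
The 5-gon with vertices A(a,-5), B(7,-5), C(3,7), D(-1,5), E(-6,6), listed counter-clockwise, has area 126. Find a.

-7

Write out the shoelace sum; only the two edges meeting at A involve a:
2·Area = [((-6)·(-5) − a·6) + (a·(-5) − 7·(-5))] + 110
       = -11·a + 175 = 252
⇒ a = -7.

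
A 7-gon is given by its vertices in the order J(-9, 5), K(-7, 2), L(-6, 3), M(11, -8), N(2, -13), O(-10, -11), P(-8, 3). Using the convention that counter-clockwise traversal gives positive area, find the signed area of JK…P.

-193.5

J→K: (-9)(2) − (-7)(5) = 17
K→L: (-7)(3) − (-6)(2) = -9
L→M: (-6)(-8) − (11)(3) = 15
M→N: (11)(-13) − (2)(-8) = -127
N→O: (2)(-11) − (-10)(-13) = -152
O→P: (-10)(3) − (-8)(-11) = -118
P→J: (-8)(5) − (-9)(3) = -13
Σ = -387
Signed area = Σ/2 = -193.5 (negative ⇒ clockwise traversal).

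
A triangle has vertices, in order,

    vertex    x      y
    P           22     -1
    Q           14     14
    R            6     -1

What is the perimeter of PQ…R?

|PQ| = √((-8)² + (15)²) = √289 = 17
|QR| = √((-8)² + (-15)²) = √289 = 17
|RP| = √((16)² + (0)²) = √256 = 16
Perimeter = 17 + 17 + 16 = 50.

50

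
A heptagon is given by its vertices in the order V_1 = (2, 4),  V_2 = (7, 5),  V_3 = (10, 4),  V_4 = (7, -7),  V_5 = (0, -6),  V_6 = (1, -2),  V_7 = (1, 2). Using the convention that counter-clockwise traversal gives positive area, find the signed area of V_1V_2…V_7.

-85

V_1→V_2: (2)(5) − (7)(4) = -18
V_2→V_3: (7)(4) − (10)(5) = -22
V_3→V_4: (10)(-7) − (7)(4) = -98
V_4→V_5: (7)(-6) − (0)(-7) = -42
V_5→V_6: (0)(-2) − (1)(-6) = 6
V_6→V_7: (1)(2) − (1)(-2) = 4
V_7→V_1: (1)(4) − (2)(2) = 0
Σ = -170
Signed area = Σ/2 = -85 (negative ⇒ clockwise traversal).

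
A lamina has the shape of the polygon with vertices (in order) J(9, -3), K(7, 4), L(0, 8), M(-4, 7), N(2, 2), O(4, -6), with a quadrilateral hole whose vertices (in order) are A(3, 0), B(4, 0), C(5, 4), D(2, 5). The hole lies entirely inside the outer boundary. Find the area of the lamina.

63.5

Outer boundary:
J→K: (9)(4) − (7)(-3) = 57
K→L: (7)(8) − (0)(4) = 56
L→M: (0)(7) − (-4)(8) = 32
M→N: (-4)(2) − (2)(7) = -22
N→O: (2)(-6) − (4)(2) = -20
O→J: (4)(-3) − (9)(-6) = 42
Σ = 145
Area = |Σ|/2 = 72.5.
Hole:
Apply Gauss's area formula: 2A = Σ (x_i·y_{i+1} − x_{i+1}·y_i), indices taken mod 4.
Σ = (0) + (16) + (17) + (-15) = 18
Area = |Σ|/2 = 9.
Net area = 72.5 − 9 = 63.5.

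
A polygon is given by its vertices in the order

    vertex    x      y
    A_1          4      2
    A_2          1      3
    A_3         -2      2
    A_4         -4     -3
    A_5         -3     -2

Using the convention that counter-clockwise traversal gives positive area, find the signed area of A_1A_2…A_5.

16.5

Apply the surveyor's formula: 2A = Σ (x_i·y_{i+1} − x_{i+1}·y_i), indices taken mod 5.
Cross-terms: 10, 8, 14, -1, 2  ⇒  Σ = 33
Signed area = Σ/2 = 16.5 (positive ⇒ counter-clockwise traversal).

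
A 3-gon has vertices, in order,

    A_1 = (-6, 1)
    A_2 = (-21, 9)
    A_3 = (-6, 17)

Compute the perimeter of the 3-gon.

50

|A_1A_2| = √((-15)² + (8)²) = √289 = 17
|A_2A_3| = √((15)² + (8)²) = √289 = 17
|A_3A_1| = √((0)² + (-16)²) = √256 = 16
Perimeter = 17 + 17 + 16 = 50.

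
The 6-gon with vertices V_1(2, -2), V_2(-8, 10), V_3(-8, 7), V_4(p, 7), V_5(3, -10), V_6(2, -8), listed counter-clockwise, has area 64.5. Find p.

-10

Write out the shoelace sum; only the two edges meeting at V_4 involve p:
2·Area = [((-8)·7 − p·7) + (p·(-10) − 3·7)] + 36
       = -17·p + -41 = 129
⇒ p = -10.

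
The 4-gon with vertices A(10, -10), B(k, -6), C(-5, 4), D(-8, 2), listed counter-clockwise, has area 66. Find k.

Write out the shoelace sum; only the two edges meeting at B involve k:
2·Area = [(10·(-6) − k·(-10)) + (k·4 − (-5)·(-6))] + 82
       = 14·k + -8 = 132
⇒ k = 10.

10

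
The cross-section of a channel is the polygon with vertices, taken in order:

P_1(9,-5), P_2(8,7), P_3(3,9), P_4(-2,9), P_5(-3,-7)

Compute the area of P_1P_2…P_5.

Apply the shoelace formula: 2A = Σ (x_i·y_{i+1} − x_{i+1}·y_i), indices taken mod 5.
Σ = (103) + (51) + (45) + (41) + (78) = 318
Area = |Σ|/2 = 159.

159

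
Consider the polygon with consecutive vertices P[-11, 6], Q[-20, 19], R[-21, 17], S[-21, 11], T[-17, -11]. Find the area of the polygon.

145.5

Apply Gauss's area formula: 2A = Σ (x_i·y_{i+1} − x_{i+1}·y_i), indices taken mod 5.
Σ = (-89) + (59) + (126) + (418) + (-223) = 291
Area = |Σ|/2 = 145.5.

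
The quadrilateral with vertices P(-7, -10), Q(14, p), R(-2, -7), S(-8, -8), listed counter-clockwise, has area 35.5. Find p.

-9

The doubled signed area Σ (x_i y_{i+1} − x_{i+1} y_i) is linear in p.
With p=0 it equals 26; the coefficient of p is -5 (from the two edges through Q).
So -5·p + 26 = 2·35.5 = 71 ⇒ p = -9.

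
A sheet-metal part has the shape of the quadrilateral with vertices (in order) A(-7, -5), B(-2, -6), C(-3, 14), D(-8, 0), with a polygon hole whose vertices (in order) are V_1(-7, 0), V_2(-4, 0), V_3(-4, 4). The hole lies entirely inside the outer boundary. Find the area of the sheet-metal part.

Outer boundary:
Apply Gauss's area formula: 2A = Σ (x_i·y_{i+1} − x_{i+1}·y_i), indices taken mod 4.
Σ = (32) + (-46) + (112) + (40) = 138
Area = |Σ|/2 = 69.
Hole:
Σ = (0) + (-16) + (28) = 12
Area = |Σ|/2 = 6.
Net area = 69 − 6 = 63.

63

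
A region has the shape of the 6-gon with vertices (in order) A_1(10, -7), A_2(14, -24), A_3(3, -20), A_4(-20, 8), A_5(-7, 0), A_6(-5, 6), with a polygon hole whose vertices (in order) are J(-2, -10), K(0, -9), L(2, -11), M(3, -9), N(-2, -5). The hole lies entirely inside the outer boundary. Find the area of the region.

Outer boundary:
Σ = (-142) + (-208) + (-376) + (56) + (-42) + (-25) = -737
Area = |Σ|/2 = 368.5.
Hole:
Apply the surveyor's formula: 2A = Σ (x_i·y_{i+1} − x_{i+1}·y_i), indices taken mod 5.
Cross-terms: 18, 18, 15, -33, 10  ⇒  Σ = 28
Area = |Σ|/2 = 14.
Net area = 368.5 − 14 = 354.5.

354.5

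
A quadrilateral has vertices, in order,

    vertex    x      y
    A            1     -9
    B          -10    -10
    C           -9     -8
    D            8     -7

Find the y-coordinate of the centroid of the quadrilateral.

Apply the shoelace formula. First the cross-terms c_i = x_i·y_{i+1} − x_{i+1}·y_i:
  -100, -10, 127, -65  ⇒  2A = -48, A = -24.
Then Σ (y_i + y_{i+1})·c_i = 1215, so ȳ = 1215 / (6·(-24)) = -8.4375.

-8.4375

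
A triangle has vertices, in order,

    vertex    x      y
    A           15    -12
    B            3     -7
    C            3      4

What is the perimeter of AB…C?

44

|AB| = √((-12)² + (5)²) = √169 = 13
|BC| = √((0)² + (11)²) = √121 = 11
|CA| = √((12)² + (-16)²) = √400 = 20
Perimeter = 13 + 11 + 20 = 44.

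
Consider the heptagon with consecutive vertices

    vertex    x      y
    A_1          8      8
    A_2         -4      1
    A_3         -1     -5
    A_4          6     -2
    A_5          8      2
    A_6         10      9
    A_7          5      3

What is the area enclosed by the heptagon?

87

Apply the surveyor's formula: 2A = Σ (x_i·y_{i+1} − x_{i+1}·y_i), indices taken mod 7.
Cross-terms: 40, 21, 32, 28, 52, -15, 16  ⇒  Σ = 174
Area = |Σ|/2 = 87.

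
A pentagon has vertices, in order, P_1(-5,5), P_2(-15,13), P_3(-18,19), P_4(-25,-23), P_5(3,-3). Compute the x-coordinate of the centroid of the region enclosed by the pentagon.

-1663/124

Apply Gauss's area formula. First the cross-terms c_i = x_i·y_{i+1} − x_{i+1}·y_i:
  10, -51, 889, 144, 0  ⇒  2A = 992, A = 496.
Then Σ (x_i + x_{i+1})·c_i = -39912, so x̄ = -39912 / (6·496) = -1663/124.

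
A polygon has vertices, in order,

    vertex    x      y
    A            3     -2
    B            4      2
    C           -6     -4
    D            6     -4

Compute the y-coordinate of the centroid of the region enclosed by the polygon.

Apply the surveyor's formula. First the cross-terms c_i = x_i·y_{i+1} − x_{i+1}·y_i:
  14, -4, 48, 0  ⇒  2A = 58, A = 29.
Then Σ (y_i + y_{i+1})·c_i = -376, so ȳ = -376 / (6·29) = -188/87.

-188/87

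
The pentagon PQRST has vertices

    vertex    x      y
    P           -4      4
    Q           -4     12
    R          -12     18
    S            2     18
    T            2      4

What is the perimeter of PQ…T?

|PQ| = √((0)² + (8)²) = √64 = 8
|QR| = √((-8)² + (6)²) = √100 = 10
|RS| = √((14)² + (0)²) = √196 = 14
|ST| = √((0)² + (-14)²) = √196 = 14
|TP| = √((-6)² + (0)²) = √36 = 6
Perimeter = 8 + 10 + 14 + 14 + 6 = 52.

52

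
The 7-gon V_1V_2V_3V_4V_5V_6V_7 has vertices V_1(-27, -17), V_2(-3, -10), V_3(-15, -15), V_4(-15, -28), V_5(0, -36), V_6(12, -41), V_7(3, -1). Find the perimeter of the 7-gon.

|V_1V_2| = √((24)² + (7)²) = √625 = 25
|V_2V_3| = √((-12)² + (-5)²) = √169 = 13
|V_3V_4| = √((0)² + (-13)²) = √169 = 13
|V_4V_5| = √((15)² + (-8)²) = √289 = 17
|V_5V_6| = √((12)² + (-5)²) = √169 = 13
|V_6V_7| = √((-9)² + (40)²) = √1681 = 41
|V_7V_1| = √((-30)² + (-16)²) = √1156 = 34
Perimeter = 25 + 13 + 13 + 17 + 13 + 41 + 34 = 156.

156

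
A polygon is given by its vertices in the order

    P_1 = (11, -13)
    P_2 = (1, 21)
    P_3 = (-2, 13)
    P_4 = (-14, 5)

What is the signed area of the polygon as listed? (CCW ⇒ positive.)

299

Apply the shoelace formula: 2A = Σ (x_i·y_{i+1} − x_{i+1}·y_i), indices taken mod 4.
Cross-terms: 244, 55, 172, 127  ⇒  Σ = 598
Signed area = Σ/2 = 299 (positive ⇒ counter-clockwise traversal).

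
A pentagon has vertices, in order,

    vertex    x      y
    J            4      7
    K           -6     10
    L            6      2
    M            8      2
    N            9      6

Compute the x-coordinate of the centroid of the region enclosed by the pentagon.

Apply the shoelace formula. First the cross-terms c_i = x_i·y_{i+1} − x_{i+1}·y_i:
  82, -72, -4, 30, 39  ⇒  2A = 75, A = 37.5.
Then Σ (x_i + x_{i+1})·c_i = 797, so x̄ = 797 / (6·37.5) = 797/225.

797/225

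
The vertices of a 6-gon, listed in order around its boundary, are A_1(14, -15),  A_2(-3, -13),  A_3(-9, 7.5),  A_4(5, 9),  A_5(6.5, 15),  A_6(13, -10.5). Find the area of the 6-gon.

Apply the shoelace formula: 2A = Σ (x_i·y_{i+1} − x_{i+1}·y_i), indices taken mod 6.
A_1→A_2: (14)(-13) − (-3)(-15) = -227
A_2→A_3: (-3)(7.5) − (-9)(-13) = -139.5
A_3→A_4: (-9)(9) − (5)(7.5) = -118.5
A_4→A_5: (5)(15) − (6.5)(9) = 16.5
A_5→A_6: (6.5)(-10.5) − (13)(15) = -263.25
A_6→A_1: (13)(-15) − (14)(-10.5) = -48
Σ = -779.75
Area = |Σ|/2 = 389.875.

389.875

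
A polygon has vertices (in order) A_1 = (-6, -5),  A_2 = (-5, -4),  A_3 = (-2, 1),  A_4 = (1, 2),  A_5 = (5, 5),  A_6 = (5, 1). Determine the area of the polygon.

31.5

Apply the shoelace (surveyor's) formula: 2A = Σ (x_i·y_{i+1} − x_{i+1}·y_i), indices taken mod 6.
Σ = (-1) + (-13) + (-5) + (-5) + (-20) + (-19) = -63
Area = |Σ|/2 = 31.5.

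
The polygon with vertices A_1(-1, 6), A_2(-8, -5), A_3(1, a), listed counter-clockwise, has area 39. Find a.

-2

The doubled signed area Σ (x_i y_{i+1} − x_{i+1} y_i) is linear in a.
With a=0 it equals 64; the coefficient of a is -7 (from the two edges through A_3).
So -7·a + 64 = 2·39 = 78 ⇒ a = -2.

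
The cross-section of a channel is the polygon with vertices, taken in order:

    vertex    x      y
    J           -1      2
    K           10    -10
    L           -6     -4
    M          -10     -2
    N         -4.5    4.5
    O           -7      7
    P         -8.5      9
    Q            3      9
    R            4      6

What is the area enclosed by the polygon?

151.5

Apply Gauss's area formula: 2A = Σ (x_i·y_{i+1} − x_{i+1}·y_i), indices taken mod 9.
Σ = (-10) + (-100) + (-28) + (-54) + (0) + (-3.5) + (-103.5) + (-18) + (14) = -303
Area = |Σ|/2 = 151.5.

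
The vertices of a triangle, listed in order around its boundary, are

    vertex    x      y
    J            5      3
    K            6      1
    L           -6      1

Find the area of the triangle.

Cross-terms: -13, 12, -23  ⇒  Σ = -24
Area = |Σ|/2 = 12.

12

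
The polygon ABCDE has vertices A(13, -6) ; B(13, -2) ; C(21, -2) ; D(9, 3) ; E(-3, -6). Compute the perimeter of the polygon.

|AB| = √((0)² + (4)²) = √16 = 4
|BC| = √((8)² + (0)²) = √64 = 8
|CD| = √((-12)² + (5)²) = √169 = 13
|DE| = √((-12)² + (-9)²) = √225 = 15
|EA| = √((16)² + (0)²) = √256 = 16
Perimeter = 4 + 8 + 13 + 15 + 16 = 56.

56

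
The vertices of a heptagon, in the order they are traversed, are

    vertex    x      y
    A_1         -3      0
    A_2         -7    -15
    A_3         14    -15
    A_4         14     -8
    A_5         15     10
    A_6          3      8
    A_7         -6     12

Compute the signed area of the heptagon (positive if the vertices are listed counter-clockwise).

464

A_1→A_2: (-3)(-15) − (-7)(0) = 45
A_2→A_3: (-7)(-15) − (14)(-15) = 315
A_3→A_4: (14)(-8) − (14)(-15) = 98
A_4→A_5: (14)(10) − (15)(-8) = 260
A_5→A_6: (15)(8) − (3)(10) = 90
A_6→A_7: (3)(12) − (-6)(8) = 84
A_7→A_1: (-6)(0) − (-3)(12) = 36
Σ = 928
Signed area = Σ/2 = 464 (positive ⇒ counter-clockwise traversal).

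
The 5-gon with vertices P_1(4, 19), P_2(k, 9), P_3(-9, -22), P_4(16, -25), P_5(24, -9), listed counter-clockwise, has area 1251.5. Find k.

The doubled signed area Σ (x_i y_{i+1} − x_{i+1} y_i) is linear in k.
With k=0 it equals 1642; the coefficient of k is -41 (from the two edges through P_2).
So -41·k + 1642 = 2·1251.5 = 2503 ⇒ k = -21.

-21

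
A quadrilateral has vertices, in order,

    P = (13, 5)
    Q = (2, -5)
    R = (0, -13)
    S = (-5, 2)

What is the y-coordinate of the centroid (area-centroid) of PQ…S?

-118/93

Apply Gauss's area formula. First the cross-terms c_i = x_i·y_{i+1} − x_{i+1}·y_i:
  -75, -26, -65, -51  ⇒  2A = -217, A = -108.5.
Then Σ (y_i + y_{i+1})·c_i = 826, so ȳ = 826 / (6·(-108.5)) = -118/93.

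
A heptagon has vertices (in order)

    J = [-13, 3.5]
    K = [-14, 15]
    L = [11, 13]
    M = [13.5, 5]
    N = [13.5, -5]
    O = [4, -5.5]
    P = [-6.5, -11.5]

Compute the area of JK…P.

528.375

Apply the shoelace formula: 2A = Σ (x_i·y_{i+1} − x_{i+1}·y_i), indices taken mod 7.
J→K: (-13)(15) − (-14)(3.5) = -146
K→L: (-14)(13) − (11)(15) = -347
L→M: (11)(5) − (13.5)(13) = -120.5
M→N: (13.5)(-5) − (13.5)(5) = -135
N→O: (13.5)(-5.5) − (4)(-5) = -54.25
O→P: (4)(-11.5) − (-6.5)(-5.5) = -81.75
P→J: (-6.5)(3.5) − (-13)(-11.5) = -172.25
Σ = -1056.75
Area = |Σ|/2 = 528.375.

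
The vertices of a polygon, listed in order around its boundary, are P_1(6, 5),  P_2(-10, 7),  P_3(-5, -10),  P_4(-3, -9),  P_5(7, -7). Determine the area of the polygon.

201.5

Apply the shoelace formula: 2A = Σ (x_i·y_{i+1} − x_{i+1}·y_i), indices taken mod 5.
Cross-terms: 92, 135, 15, 84, 77  ⇒  Σ = 403
Area = |Σ|/2 = 201.5.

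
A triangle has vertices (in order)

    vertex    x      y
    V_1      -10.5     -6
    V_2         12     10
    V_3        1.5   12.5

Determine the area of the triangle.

Apply Gauss's area formula: 2A = Σ (x_i·y_{i+1} − x_{i+1}·y_i), indices taken mod 3.
Σ = (-33) + (135) + (122.25) = 224.25
Area = |Σ|/2 = 112.125.

112.125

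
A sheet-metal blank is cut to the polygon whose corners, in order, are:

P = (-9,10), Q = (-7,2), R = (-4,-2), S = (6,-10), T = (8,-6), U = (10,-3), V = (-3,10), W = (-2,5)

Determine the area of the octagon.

163.5

Apply the shoelace formula: 2A = Σ (x_i·y_{i+1} − x_{i+1}·y_i), indices taken mod 8.
Σ = (52) + (22) + (52) + (44) + (36) + (91) + (5) + (25) = 327
Area = |Σ|/2 = 163.5.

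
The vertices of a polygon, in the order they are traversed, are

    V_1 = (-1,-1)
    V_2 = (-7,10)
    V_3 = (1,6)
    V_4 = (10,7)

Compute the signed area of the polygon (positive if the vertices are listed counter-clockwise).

Cross-terms: -17, -52, -53, -3  ⇒  Σ = -125
Signed area = Σ/2 = -62.5 (negative ⇒ clockwise traversal).

-62.5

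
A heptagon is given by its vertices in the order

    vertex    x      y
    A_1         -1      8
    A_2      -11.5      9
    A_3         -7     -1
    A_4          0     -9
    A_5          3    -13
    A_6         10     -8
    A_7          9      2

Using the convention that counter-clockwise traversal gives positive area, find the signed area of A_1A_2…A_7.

Apply the surveyor's formula: 2A = Σ (x_i·y_{i+1} − x_{i+1}·y_i), indices taken mod 7.
A_1→A_2: (-1)(9) − (-11.5)(8) = 83
A_2→A_3: (-11.5)(-1) − (-7)(9) = 74.5
A_3→A_4: (-7)(-9) − (0)(-1) = 63
A_4→A_5: (0)(-13) − (3)(-9) = 27
A_5→A_6: (3)(-8) − (10)(-13) = 106
A_6→A_7: (10)(2) − (9)(-8) = 92
A_7→A_1: (9)(8) − (-1)(2) = 74
Σ = 519.5
Signed area = Σ/2 = 259.75 (positive ⇒ counter-clockwise traversal).

259.75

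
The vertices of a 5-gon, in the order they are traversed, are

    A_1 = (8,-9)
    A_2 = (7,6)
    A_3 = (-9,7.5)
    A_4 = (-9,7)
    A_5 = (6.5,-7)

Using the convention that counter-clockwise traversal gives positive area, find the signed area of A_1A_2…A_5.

Apply the surveyor's formula: 2A = Σ (x_i·y_{i+1} − x_{i+1}·y_i), indices taken mod 5.
Cross-terms: 111, 106.5, 4.5, 17.5, -2.5  ⇒  Σ = 237
Signed area = Σ/2 = 118.5 (positive ⇒ counter-clockwise traversal).

118.5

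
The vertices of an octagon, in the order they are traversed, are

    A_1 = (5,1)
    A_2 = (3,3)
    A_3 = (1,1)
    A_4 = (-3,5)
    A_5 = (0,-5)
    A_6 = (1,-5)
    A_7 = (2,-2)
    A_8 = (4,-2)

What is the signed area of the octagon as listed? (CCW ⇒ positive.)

Apply the shoelace (surveyor's) formula: 2A = Σ (x_i·y_{i+1} − x_{i+1}·y_i), indices taken mod 8.
Σ = (12) + (0) + (8) + (15) + (5) + (8) + (4) + (14) = 66
Signed area = Σ/2 = 33 (positive ⇒ counter-clockwise traversal).

33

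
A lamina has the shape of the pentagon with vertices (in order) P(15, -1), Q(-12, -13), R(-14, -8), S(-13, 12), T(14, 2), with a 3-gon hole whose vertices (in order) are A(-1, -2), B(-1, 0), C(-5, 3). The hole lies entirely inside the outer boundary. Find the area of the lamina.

397.5

Outer boundary:
P→Q: (15)(-13) − (-12)(-1) = -207
Q→R: (-12)(-8) − (-14)(-13) = -86
R→S: (-14)(12) − (-13)(-8) = -272
S→T: (-13)(2) − (14)(12) = -194
T→P: (14)(-1) − (15)(2) = -44
Σ = -803
Area = |Σ|/2 = 401.5.
Hole:
Apply the shoelace formula: 2A = Σ (x_i·y_{i+1} − x_{i+1}·y_i), indices taken mod 3.
A→B: (-1)(0) − (-1)(-2) = -2
B→C: (-1)(3) − (-5)(0) = -3
C→A: (-5)(-2) − (-1)(3) = 13
Σ = 8
Area = |Σ|/2 = 4.
Net area = 401.5 − 4 = 397.5.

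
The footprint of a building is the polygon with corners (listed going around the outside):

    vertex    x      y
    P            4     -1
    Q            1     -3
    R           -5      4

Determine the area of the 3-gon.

16.5

Apply the surveyor's formula: 2A = Σ (x_i·y_{i+1} − x_{i+1}·y_i), indices taken mod 3.
Cross-terms: -11, -11, -11  ⇒  Σ = -33
Area = |Σ|/2 = 16.5.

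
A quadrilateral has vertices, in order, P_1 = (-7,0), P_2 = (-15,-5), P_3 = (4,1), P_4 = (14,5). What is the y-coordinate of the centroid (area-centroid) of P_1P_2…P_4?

Apply Gauss's area formula. First the cross-terms c_i = x_i·y_{i+1} − x_{i+1}·y_i:
  35, 5, 6, 35  ⇒  2A = 81, A = 40.5.
Then Σ (y_i + y_{i+1})·c_i = 16, so ȳ = 16 / (6·40.5) = 16/243.

16/243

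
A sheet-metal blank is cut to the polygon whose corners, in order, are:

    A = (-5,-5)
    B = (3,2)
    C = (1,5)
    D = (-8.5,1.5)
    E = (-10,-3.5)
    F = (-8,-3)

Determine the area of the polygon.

66.875

Cross-terms: 5, 13, 44, 44.75, 2, 25  ⇒  Σ = 133.75
Area = |Σ|/2 = 66.875.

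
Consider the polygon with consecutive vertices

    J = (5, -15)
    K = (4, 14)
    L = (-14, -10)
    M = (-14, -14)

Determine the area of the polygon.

311

Apply the shoelace (surveyor's) formula: 2A = Σ (x_i·y_{i+1} − x_{i+1}·y_i), indices taken mod 4.
Σ = (130) + (156) + (56) + (280) = 622
Area = |Σ|/2 = 311.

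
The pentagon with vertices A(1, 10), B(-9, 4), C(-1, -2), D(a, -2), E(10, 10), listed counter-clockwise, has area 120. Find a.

The doubled signed area Σ (x_i y_{i+1} − x_{i+1} y_i) is linear in a.
With a=0 it equals 228; the coefficient of a is 12 (from the two edges through D).
So 12·a + 228 = 2·120 = 240 ⇒ a = 1.

1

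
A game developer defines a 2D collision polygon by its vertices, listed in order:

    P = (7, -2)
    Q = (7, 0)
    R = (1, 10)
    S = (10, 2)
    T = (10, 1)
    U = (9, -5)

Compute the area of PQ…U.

33

Apply Gauss's area formula: 2A = Σ (x_i·y_{i+1} − x_{i+1}·y_i), indices taken mod 6.
Cross-terms: 14, 70, -98, -10, -59, 17  ⇒  Σ = -66
Area = |Σ|/2 = 33.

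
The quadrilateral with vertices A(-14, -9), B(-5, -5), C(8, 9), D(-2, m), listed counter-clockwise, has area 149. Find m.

The doubled signed area Σ (x_i y_{i+1} − x_{i+1} y_i) is linear in m.
With m=0 it equals 56; the coefficient of m is 22 (from the two edges through D).
So 22·m + 56 = 2·149 = 298 ⇒ m = 11.

11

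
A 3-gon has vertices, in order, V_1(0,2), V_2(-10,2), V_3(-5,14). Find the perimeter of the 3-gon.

|V_1V_2| = √((-10)² + (0)²) = √100 = 10
|V_2V_3| = √((5)² + (12)²) = √169 = 13
|V_3V_1| = √((5)² + (-12)²) = √169 = 13
Perimeter = 10 + 13 + 13 = 36.

36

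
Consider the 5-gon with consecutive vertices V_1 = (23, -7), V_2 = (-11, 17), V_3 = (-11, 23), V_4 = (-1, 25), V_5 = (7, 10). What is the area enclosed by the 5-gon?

Σ = (314) + (-66) + (-252) + (-185) + (-279) = -468
Area = |Σ|/2 = 234.

234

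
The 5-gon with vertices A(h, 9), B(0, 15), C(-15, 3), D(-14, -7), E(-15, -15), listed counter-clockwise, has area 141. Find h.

The doubled signed area Σ (x_i y_{i+1} − x_{i+1} y_i) is linear in h.
With h=0 it equals 342; the coefficient of h is 30 (from the two edges through A).
So 30·h + 342 = 2·141 = 282 ⇒ h = -2.

-2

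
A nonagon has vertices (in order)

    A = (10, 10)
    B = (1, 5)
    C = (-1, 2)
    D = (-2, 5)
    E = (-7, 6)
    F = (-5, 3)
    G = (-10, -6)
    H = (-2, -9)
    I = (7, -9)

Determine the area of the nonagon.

Apply the shoelace (surveyor's) formula: 2A = Σ (x_i·y_{i+1} − x_{i+1}·y_i), indices taken mod 9.
Cross-terms: 40, 7, -1, 23, 9, 60, 78, 81, 160  ⇒  Σ = 457
Area = |Σ|/2 = 228.5.

228.5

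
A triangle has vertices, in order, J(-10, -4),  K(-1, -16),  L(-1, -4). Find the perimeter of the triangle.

36

|JK| = √((9)² + (-12)²) = √225 = 15
|KL| = √((0)² + (12)²) = √144 = 12
|LJ| = √((-9)² + (0)²) = √81 = 9
Perimeter = 15 + 12 + 9 = 36.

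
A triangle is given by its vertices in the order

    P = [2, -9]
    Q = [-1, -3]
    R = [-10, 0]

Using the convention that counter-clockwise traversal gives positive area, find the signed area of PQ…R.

22.5

P→Q: (2)(-3) − (-1)(-9) = -15
Q→R: (-1)(0) − (-10)(-3) = -30
R→P: (-10)(-9) − (2)(0) = 90
Σ = 45
Signed area = Σ/2 = 22.5 (positive ⇒ counter-clockwise traversal).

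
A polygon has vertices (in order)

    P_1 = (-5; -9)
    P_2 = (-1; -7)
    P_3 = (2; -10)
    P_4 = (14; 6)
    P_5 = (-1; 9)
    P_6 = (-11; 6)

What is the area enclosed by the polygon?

Apply Gauss's area formula: 2A = Σ (x_i·y_{i+1} − x_{i+1}·y_i), indices taken mod 6.
Σ = (26) + (24) + (152) + (132) + (93) + (129) = 556
Area = |Σ|/2 = 278.

278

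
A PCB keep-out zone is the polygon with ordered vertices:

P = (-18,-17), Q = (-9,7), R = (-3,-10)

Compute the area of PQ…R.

Apply the surveyor's formula: 2A = Σ (x_i·y_{i+1} − x_{i+1}·y_i), indices taken mod 3.
Σ = (-279) + (111) + (-129) = -297
Area = |Σ|/2 = 148.5.

148.5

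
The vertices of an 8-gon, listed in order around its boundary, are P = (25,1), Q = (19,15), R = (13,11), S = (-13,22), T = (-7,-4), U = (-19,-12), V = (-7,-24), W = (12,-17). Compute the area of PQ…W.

Σ = (356) + (14) + (429) + (206) + (8) + (372) + (407) + (437) = 2229
Area = |Σ|/2 = 1114.5.

1114.5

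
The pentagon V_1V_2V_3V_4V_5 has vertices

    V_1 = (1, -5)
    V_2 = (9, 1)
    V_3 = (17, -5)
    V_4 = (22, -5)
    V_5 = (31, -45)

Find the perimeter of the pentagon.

116

|V_1V_2| = √((8)² + (6)²) = √100 = 10
|V_2V_3| = √((8)² + (-6)²) = √100 = 10
|V_3V_4| = √((5)² + (0)²) = √25 = 5
|V_4V_5| = √((9)² + (-40)²) = √1681 = 41
|V_5V_1| = √((-30)² + (40)²) = √2500 = 50
Perimeter = 10 + 10 + 5 + 41 + 50 = 116.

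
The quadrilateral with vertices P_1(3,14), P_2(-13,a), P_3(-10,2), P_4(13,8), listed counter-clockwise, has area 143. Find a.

6

The doubled signed area Σ (x_i y_{i+1} − x_{i+1} y_i) is linear in a.
With a=0 it equals 208; the coefficient of a is 13 (from the two edges through P_2).
So 13·a + 208 = 2·143 = 286 ⇒ a = 6.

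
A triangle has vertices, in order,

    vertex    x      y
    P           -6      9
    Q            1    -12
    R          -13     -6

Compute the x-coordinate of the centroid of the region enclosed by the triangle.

Apply Gauss's area formula. First the cross-terms c_i = x_i·y_{i+1} − x_{i+1}·y_i:
  63, -162, -153  ⇒  2A = -252, A = -126.
Then Σ (x_i + x_{i+1})·c_i = 4536, so x̄ = 4536 / (6·(-126)) = -6.

-6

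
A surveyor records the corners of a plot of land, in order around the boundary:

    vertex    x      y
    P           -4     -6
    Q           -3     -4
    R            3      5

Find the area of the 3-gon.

Apply Gauss's area formula: 2A = Σ (x_i·y_{i+1} − x_{i+1}·y_i), indices taken mod 3.
Cross-terms: -2, -3, 2  ⇒  Σ = -3
Area = |Σ|/2 = 1.5.

1.5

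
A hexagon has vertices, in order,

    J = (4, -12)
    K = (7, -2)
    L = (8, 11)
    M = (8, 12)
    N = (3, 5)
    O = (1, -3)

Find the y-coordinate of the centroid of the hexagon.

Apply Gauss's area formula. First the cross-terms c_i = x_i·y_{i+1} − x_{i+1}·y_i:
  76, 93, 8, 4, -14, 0  ⇒  2A = 167, A = 83.5.
Then Σ (y_i + y_{i+1})·c_i = -3, so ȳ = -3 / (6·83.5) = -1/167.

-1/167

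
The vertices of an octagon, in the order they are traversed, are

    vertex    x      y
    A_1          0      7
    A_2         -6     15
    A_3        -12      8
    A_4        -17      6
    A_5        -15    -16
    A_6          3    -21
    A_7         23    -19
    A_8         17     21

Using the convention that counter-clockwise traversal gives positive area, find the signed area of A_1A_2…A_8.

1157

Σ = (42) + (132) + (64) + (362) + (363) + (426) + (806) + (119) = 2314
Signed area = Σ/2 = 1157 (positive ⇒ counter-clockwise traversal).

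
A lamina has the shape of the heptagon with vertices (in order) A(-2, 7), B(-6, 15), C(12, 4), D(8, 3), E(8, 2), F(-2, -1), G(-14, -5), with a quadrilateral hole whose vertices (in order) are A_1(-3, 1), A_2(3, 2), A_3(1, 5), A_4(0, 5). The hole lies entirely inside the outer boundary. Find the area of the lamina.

144

Outer boundary:
Cross-terms: 12, -204, 4, -8, -4, -4, -108  ⇒  Σ = -312
Area = |Σ|/2 = 156.
Hole:
Apply the surveyor's formula: 2A = Σ (x_i·y_{i+1} − x_{i+1}·y_i), indices taken mod 4.
A_1→A_2: (-3)(2) − (3)(1) = -9
A_2→A_3: (3)(5) − (1)(2) = 13
A_3→A_4: (1)(5) − (0)(5) = 5
A_4→A_1: (0)(1) − (-3)(5) = 15
Σ = 24
Area = |Σ|/2 = 12.
Net area = 156 − 12 = 144.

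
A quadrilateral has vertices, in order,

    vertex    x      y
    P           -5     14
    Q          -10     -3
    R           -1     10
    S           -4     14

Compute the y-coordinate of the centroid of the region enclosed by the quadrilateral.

500/69

Apply Gauss's area formula. First the cross-terms c_i = x_i·y_{i+1} − x_{i+1}·y_i:
  155, -103, 26, 14  ⇒  2A = 92, A = 46.
Then Σ (y_i + y_{i+1})·c_i = 2000, so ȳ = 2000 / (6·46) = 500/69.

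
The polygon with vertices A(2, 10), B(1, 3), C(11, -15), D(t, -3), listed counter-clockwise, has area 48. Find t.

7

The doubled signed area Σ (x_i y_{i+1} − x_{i+1} y_i) is linear in t.
With t=0 it equals -79; the coefficient of t is 25 (from the two edges through D).
So 25·t + -79 = 2·48 = 96 ⇒ t = 7.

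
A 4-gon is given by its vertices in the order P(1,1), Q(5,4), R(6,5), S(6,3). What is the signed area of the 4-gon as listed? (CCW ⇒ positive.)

-4.5

Σ = (-1) + (1) + (-12) + (3) = -9
Signed area = Σ/2 = -4.5 (negative ⇒ clockwise traversal).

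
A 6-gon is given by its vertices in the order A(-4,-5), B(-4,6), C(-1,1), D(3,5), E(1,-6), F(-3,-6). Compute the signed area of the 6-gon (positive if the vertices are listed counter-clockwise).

Σ = (-44) + (2) + (-8) + (-23) + (-24) + (-9) = -106
Signed area = Σ/2 = -53 (negative ⇒ clockwise traversal).

-53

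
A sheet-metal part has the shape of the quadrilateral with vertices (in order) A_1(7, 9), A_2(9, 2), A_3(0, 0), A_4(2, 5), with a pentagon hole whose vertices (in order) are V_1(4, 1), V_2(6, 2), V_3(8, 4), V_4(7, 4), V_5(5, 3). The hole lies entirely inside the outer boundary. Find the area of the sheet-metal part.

38

Outer boundary:
Apply the shoelace (surveyor's) formula: 2A = Σ (x_i·y_{i+1} − x_{i+1}·y_i), indices taken mod 4.
Cross-terms: -67, 0, 0, -17  ⇒  Σ = -84
Area = |Σ|/2 = 42.
Hole:
Σ = (2) + (8) + (4) + (1) + (-7) = 8
Area = |Σ|/2 = 4.
Net area = 42 − 4 = 38.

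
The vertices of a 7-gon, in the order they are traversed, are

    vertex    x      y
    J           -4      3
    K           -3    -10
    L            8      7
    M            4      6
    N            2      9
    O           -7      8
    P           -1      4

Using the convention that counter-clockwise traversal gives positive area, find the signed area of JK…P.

Apply the shoelace (surveyor's) formula: 2A = Σ (x_i·y_{i+1} − x_{i+1}·y_i), indices taken mod 7.
J→K: (-4)(-10) − (-3)(3) = 49
K→L: (-3)(7) − (8)(-10) = 59
L→M: (8)(6) − (4)(7) = 20
M→N: (4)(9) − (2)(6) = 24
N→O: (2)(8) − (-7)(9) = 79
O→P: (-7)(4) − (-1)(8) = -20
P→J: (-1)(3) − (-4)(4) = 13
Σ = 224
Signed area = Σ/2 = 112 (positive ⇒ counter-clockwise traversal).

112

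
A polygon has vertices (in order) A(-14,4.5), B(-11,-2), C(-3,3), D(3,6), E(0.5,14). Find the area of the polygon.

124.375

Σ = (77.5) + (-39) + (-27) + (39) + (198.25) = 248.75
Area = |Σ|/2 = 124.375.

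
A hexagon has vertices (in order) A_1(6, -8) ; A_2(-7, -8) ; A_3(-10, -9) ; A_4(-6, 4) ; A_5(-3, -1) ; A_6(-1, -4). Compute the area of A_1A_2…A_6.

77

Apply Gauss's area formula: 2A = Σ (x_i·y_{i+1} − x_{i+1}·y_i), indices taken mod 6.
Cross-terms: -104, -17, -94, 18, 11, 32  ⇒  Σ = -154
Area = |Σ|/2 = 77.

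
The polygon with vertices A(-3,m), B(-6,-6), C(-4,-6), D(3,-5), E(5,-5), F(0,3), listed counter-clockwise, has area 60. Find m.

3

The doubled signed area Σ (x_i y_{i+1} − x_{i+1} y_i) is linear in m.
With m=0 it equals 102; the coefficient of m is 6 (from the two edges through A).
So 6·m + 102 = 2·60 = 120 ⇒ m = 3.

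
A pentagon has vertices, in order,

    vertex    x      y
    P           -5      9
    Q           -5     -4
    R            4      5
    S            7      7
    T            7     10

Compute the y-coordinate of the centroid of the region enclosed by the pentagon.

Apply the surveyor's formula. First the cross-terms c_i = x_i·y_{i+1} − x_{i+1}·y_i:
  65, -9, -7, 21, 113  ⇒  2A = 183, A = 91.5.
Then Σ (y_i + y_{i+1})·c_i = 2736, so ȳ = 2736 / (6·91.5) = 304/61.

304/61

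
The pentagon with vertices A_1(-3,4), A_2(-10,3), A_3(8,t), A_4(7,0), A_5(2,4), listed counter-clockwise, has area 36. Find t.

-1

The doubled signed area Σ (x_i y_{i+1} − x_{i+1} y_i) is linear in t.
With t=0 it equals 55; the coefficient of t is -17 (from the two edges through A_3).
So -17·t + 55 = 2·36 = 72 ⇒ t = -1.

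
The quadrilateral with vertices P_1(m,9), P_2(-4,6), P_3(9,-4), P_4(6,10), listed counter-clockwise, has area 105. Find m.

Write out the shoelace sum; only the two edges meeting at P_1 involve m:
2·Area = [(6·9 − m·10) + (m·6 − (-4)·9)] + 76
       = -4·m + 166 = 210
⇒ m = -11.

-11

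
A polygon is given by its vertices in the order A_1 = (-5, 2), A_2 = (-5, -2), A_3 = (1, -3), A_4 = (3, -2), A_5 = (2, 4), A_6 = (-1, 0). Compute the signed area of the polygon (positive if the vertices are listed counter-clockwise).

31

Apply the surveyor's formula: 2A = Σ (x_i·y_{i+1} − x_{i+1}·y_i), indices taken mod 6.
A_1→A_2: (-5)(-2) − (-5)(2) = 20
A_2→A_3: (-5)(-3) − (1)(-2) = 17
A_3→A_4: (1)(-2) − (3)(-3) = 7
A_4→A_5: (3)(4) − (2)(-2) = 16
A_5→A_6: (2)(0) − (-1)(4) = 4
A_6→A_1: (-1)(2) − (-5)(0) = -2
Σ = 62
Signed area = Σ/2 = 31 (positive ⇒ counter-clockwise traversal).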